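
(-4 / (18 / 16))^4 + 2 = 1061698 / 6561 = 161.82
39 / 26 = 3 / 2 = 1.50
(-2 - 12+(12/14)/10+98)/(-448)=-2943/15680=-0.19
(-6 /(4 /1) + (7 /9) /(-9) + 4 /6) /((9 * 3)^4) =-149 /86093442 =-0.00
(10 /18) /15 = 1 /27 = 0.04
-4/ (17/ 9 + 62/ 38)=-342/ 301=-1.14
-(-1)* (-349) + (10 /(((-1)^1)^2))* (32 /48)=-1027 /3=-342.33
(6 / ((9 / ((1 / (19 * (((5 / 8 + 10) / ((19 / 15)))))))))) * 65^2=2704 / 153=17.67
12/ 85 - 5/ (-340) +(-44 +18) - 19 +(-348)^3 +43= -14329025907/ 340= -42144193.84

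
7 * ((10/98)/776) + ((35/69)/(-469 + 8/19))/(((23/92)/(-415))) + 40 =139476081295/3336915624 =41.80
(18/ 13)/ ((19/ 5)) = 90/ 247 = 0.36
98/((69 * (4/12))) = 98/23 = 4.26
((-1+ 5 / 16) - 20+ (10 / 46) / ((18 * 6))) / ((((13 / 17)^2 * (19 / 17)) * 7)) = -1009773803 / 223331472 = -4.52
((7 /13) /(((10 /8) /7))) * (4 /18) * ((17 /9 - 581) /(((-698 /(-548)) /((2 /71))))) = -1119620992 /130461435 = -8.58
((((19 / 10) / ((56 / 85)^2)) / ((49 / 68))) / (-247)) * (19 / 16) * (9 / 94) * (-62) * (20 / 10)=130219065 / 375554816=0.35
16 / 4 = 4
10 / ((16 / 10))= 25 / 4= 6.25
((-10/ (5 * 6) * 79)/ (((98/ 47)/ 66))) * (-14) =81686/ 7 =11669.43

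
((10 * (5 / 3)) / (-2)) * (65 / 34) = -1625 / 102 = -15.93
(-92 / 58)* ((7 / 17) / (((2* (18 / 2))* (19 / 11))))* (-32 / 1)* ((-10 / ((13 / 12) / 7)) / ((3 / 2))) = -31736320 / 1095939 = -28.96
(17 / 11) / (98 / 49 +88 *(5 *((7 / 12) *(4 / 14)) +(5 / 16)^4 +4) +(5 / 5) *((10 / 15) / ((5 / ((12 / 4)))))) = 2088960 / 579292967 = 0.00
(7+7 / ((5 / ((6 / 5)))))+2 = 267 / 25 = 10.68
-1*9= -9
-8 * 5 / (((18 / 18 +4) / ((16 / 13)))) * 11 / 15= -1408 / 195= -7.22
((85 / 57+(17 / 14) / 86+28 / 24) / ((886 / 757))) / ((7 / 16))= 92543250 / 17734619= 5.22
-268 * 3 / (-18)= 134 / 3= 44.67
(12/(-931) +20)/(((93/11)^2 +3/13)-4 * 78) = -3658798/43986957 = -0.08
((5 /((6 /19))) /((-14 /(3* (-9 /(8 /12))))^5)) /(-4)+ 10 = -109038009925 /137682944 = -791.95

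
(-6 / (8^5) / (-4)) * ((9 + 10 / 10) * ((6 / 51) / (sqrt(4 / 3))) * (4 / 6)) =5 * sqrt(3) / 278528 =0.00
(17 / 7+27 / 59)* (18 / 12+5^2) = 31588 / 413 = 76.48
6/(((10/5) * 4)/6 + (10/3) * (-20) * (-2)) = 9/202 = 0.04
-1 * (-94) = 94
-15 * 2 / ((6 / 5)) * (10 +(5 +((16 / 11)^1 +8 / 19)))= -88175 / 209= -421.89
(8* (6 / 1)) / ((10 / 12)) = 288 / 5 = 57.60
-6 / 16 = -3 / 8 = -0.38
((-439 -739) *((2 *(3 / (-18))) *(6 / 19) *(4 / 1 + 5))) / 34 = 558 / 17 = 32.82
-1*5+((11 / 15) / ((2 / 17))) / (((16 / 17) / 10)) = 2939 / 48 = 61.23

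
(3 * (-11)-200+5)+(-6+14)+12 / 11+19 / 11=-2389 / 11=-217.18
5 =5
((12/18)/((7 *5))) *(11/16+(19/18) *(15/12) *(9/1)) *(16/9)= 134/315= 0.43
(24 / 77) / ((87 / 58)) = 0.21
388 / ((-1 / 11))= -4268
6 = 6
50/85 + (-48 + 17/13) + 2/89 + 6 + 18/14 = -5341534/137683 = -38.80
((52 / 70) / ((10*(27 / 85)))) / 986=13 / 54810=0.00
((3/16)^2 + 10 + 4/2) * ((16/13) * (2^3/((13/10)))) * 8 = 9480/13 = 729.23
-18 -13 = -31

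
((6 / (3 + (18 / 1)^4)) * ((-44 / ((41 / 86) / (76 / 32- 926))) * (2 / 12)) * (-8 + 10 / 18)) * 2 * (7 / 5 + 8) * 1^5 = -2445721234 / 21520695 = -113.65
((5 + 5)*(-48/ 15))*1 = -32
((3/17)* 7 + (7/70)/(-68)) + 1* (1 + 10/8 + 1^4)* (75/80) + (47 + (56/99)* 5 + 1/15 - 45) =4941637/538560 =9.18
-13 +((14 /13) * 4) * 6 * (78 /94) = 397 /47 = 8.45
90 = 90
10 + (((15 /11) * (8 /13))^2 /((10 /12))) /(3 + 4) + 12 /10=8102408 /715715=11.32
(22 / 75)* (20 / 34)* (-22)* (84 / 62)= -13552 / 2635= -5.14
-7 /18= -0.39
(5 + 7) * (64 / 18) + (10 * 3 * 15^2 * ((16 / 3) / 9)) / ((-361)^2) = 16693088 / 390963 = 42.70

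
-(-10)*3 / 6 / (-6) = -5 / 6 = -0.83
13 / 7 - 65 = -63.14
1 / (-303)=-1 / 303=-0.00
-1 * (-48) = 48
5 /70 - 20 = -279 /14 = -19.93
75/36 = 2.08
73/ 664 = 0.11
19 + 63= 82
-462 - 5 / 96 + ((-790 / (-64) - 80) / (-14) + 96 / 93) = -19006585 / 41664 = -456.19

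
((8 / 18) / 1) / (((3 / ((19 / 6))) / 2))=76 / 81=0.94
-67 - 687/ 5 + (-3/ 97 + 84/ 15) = -96433/ 485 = -198.83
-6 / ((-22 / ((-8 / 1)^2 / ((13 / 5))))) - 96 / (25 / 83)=-1115424 / 3575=-312.01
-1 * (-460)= 460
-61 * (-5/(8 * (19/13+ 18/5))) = 19825/2632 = 7.53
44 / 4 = 11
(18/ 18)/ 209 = 1/ 209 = 0.00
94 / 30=47 / 15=3.13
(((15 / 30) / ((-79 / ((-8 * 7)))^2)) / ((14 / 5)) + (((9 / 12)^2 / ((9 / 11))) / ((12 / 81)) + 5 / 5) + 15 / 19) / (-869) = -49479339 / 6594889664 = -0.01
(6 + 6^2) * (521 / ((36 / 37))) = 134939 / 6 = 22489.83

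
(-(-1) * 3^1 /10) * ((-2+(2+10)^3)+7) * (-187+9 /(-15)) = -2438331 /25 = -97533.24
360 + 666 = 1026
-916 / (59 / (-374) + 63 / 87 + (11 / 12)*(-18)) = 57.49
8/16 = 1/2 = 0.50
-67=-67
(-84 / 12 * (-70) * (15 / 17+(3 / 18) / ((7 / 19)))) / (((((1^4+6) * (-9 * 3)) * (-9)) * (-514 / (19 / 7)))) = -90535 / 44590014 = -0.00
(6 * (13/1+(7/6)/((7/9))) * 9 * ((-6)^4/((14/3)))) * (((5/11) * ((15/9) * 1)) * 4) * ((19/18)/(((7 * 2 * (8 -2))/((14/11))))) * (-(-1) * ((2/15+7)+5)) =127868.43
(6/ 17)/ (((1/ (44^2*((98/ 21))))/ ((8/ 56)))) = 7744/ 17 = 455.53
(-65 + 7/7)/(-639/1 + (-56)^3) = 64/176255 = 0.00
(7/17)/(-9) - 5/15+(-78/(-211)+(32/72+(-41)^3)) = -68920.56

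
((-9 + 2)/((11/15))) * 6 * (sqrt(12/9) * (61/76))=-6405 * sqrt(3)/209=-53.08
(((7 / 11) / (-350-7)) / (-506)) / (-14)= -1 / 3974124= -0.00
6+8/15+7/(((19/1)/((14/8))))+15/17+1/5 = 160087/19380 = 8.26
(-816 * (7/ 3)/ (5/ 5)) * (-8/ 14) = 1088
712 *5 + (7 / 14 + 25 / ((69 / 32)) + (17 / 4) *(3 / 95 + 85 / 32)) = 3006714503 / 839040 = 3583.52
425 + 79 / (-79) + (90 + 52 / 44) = 5667 / 11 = 515.18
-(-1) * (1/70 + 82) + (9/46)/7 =66044/805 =82.04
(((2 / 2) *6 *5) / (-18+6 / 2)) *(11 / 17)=-22 / 17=-1.29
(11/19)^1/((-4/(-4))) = 11/19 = 0.58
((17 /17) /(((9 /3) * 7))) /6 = 1 /126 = 0.01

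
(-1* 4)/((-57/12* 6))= 8/57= 0.14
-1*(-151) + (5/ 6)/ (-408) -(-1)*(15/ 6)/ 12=370153/ 2448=151.21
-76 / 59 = -1.29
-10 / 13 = -0.77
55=55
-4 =-4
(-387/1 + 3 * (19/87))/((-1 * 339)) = 11204/9831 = 1.14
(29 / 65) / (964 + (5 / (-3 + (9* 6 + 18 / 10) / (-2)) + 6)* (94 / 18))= 2781 / 6198920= 0.00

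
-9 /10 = -0.90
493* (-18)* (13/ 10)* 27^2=-42049449/ 5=-8409889.80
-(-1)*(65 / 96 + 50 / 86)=5195 / 4128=1.26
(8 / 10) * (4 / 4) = 4 / 5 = 0.80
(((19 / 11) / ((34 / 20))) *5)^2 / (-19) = -47500 / 34969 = -1.36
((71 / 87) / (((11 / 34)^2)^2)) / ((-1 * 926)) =-47439928 / 589754121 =-0.08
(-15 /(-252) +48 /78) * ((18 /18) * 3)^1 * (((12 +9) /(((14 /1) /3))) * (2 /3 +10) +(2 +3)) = 39061 /364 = 107.31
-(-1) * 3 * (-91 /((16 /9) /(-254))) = 312039 /8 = 39004.88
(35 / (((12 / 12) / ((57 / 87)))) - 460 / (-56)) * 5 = 155.73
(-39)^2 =1521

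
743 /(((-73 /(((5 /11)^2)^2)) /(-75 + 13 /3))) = 98447500 /3206379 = 30.70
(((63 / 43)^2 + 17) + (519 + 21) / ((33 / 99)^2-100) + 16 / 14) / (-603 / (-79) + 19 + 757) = 13681205306 / 720334808599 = 0.02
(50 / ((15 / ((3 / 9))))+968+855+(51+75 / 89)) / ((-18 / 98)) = -73629311 / 7209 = -10213.53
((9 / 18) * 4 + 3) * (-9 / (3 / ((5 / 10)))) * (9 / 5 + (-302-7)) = 2304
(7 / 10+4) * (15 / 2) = 141 / 4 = 35.25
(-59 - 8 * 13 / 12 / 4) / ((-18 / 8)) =734 / 27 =27.19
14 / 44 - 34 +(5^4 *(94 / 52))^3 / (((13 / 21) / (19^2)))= 2113746043128235821 / 2513368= 841001414487.75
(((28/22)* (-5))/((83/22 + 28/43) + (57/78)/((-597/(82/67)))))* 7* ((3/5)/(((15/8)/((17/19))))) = -596013259296/206663822795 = -2.88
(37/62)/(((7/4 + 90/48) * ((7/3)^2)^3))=107892/105766451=0.00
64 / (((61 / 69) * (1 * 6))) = 736 / 61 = 12.07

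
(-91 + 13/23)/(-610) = 208/1403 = 0.15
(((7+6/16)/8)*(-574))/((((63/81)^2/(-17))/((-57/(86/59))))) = -581500.65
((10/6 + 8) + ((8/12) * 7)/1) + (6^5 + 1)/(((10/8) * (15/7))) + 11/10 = 437827/150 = 2918.85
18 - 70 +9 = -43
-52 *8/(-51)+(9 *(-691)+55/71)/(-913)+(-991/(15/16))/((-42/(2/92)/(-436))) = -1785075066034/7983924795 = -223.58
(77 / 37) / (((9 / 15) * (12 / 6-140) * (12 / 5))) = -1925 / 183816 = -0.01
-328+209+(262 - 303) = -160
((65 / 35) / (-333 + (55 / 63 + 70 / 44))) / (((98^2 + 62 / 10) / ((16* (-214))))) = 4896320 / 2445918697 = 0.00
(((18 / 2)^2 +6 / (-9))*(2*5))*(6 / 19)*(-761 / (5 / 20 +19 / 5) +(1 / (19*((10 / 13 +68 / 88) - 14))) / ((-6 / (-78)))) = -4967730580360 / 104185683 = -47681.51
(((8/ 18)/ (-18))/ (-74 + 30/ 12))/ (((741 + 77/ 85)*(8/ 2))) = 85/ 730447146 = 0.00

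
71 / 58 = 1.22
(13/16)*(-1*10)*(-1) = 65/8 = 8.12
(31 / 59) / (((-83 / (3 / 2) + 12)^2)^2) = 2511 / 16850990000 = 0.00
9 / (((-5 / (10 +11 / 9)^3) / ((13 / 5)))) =-13393913 / 2025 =-6614.28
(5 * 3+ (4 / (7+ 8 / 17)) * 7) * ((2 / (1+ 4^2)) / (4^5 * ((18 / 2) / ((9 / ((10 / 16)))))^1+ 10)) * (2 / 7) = 4762 / 4911725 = 0.00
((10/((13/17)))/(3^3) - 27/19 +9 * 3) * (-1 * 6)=-347632/2223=-156.38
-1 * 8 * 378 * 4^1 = -12096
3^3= 27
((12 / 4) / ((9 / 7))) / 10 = 7 / 30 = 0.23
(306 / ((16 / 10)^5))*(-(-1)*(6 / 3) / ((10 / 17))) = 99.22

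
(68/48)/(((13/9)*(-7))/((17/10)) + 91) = 867/52052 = 0.02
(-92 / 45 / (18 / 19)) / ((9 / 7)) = -6118 / 3645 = -1.68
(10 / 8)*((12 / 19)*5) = 75 / 19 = 3.95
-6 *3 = -18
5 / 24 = 0.21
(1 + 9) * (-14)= -140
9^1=9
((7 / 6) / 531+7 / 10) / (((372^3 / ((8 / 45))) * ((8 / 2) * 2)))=5593 / 18451306094400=0.00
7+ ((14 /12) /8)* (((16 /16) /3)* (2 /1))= 511 /72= 7.10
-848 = -848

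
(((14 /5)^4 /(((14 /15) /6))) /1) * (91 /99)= 499408 /1375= 363.21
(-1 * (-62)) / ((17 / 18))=65.65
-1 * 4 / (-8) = 1 / 2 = 0.50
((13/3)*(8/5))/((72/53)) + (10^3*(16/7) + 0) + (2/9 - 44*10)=1749233/945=1851.04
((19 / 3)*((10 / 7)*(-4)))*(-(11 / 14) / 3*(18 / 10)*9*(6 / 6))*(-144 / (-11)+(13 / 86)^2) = 182436993 / 90601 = 2013.63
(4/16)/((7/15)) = 15/28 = 0.54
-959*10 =-9590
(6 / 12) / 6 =1 / 12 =0.08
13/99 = 0.13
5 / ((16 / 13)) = 65 / 16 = 4.06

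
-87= -87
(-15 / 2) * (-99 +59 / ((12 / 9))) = 3285 / 8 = 410.62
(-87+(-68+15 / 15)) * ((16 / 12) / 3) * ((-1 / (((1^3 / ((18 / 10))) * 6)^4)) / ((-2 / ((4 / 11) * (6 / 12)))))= -0.05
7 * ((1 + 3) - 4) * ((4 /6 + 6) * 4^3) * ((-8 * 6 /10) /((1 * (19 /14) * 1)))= 0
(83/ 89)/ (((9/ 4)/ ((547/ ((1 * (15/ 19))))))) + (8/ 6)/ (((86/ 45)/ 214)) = 225506768/ 516645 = 436.48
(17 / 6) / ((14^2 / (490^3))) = 1700708.33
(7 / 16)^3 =343 / 4096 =0.08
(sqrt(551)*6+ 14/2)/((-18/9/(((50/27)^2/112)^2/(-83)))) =390625/9880551072+ 390625*sqrt(551)/11527309584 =0.00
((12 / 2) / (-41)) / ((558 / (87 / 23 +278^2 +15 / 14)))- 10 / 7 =-26640991 / 1227786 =-21.70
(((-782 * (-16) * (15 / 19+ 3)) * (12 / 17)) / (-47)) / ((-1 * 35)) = 635904 / 31255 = 20.35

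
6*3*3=54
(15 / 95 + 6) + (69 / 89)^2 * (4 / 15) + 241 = 186105692 / 752495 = 247.32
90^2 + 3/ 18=48601/ 6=8100.17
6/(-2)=-3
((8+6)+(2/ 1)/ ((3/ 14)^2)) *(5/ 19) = 2590/ 171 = 15.15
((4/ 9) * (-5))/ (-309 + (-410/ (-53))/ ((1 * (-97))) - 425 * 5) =25705/ 28155609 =0.00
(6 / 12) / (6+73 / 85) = 85 / 1166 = 0.07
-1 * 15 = -15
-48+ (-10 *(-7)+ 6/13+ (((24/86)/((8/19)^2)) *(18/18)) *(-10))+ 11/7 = 259563/31304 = 8.29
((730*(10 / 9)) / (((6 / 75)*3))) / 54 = 62.59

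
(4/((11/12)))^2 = 2304/121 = 19.04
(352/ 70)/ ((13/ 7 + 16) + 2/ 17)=2992/ 10695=0.28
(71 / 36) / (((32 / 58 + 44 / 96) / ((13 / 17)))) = 53534 / 35853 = 1.49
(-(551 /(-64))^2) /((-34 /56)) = 2125207 /17408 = 122.08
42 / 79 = 0.53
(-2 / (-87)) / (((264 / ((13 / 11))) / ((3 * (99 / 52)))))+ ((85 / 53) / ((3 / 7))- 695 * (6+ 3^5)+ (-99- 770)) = -141142549907 / 811536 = -173920.26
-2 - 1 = -3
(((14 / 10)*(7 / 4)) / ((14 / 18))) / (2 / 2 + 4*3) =63 / 260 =0.24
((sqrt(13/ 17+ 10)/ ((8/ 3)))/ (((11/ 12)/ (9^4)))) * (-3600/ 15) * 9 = -19021497.38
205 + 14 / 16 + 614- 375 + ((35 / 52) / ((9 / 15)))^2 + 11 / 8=10890565 / 24336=447.51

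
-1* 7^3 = -343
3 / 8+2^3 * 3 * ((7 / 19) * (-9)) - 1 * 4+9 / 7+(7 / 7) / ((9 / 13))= -770617 / 9576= -80.47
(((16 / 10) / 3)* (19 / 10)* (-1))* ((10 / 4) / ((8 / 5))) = -19 / 12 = -1.58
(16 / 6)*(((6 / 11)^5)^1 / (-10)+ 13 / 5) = 3343640 / 483153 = 6.92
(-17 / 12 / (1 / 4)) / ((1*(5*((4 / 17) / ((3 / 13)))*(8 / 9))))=-2601 / 2080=-1.25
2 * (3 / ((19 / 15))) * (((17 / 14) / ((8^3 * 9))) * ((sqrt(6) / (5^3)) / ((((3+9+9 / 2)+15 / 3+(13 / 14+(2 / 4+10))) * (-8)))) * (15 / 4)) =-51 * sqrt(6) / 358768640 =-0.00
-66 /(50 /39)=-1287 /25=-51.48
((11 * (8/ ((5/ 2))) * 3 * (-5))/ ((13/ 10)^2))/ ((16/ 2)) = -6600/ 169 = -39.05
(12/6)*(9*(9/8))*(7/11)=567/44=12.89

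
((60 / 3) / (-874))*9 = -90 / 437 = -0.21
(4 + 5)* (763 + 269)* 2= 18576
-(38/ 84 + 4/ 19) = -529/ 798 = -0.66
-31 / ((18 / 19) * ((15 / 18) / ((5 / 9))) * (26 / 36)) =-1178 / 39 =-30.21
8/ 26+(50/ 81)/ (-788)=127331/ 414882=0.31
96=96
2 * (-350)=-700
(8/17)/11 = 0.04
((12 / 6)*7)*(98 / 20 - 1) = 273 / 5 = 54.60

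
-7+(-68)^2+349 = 4966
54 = 54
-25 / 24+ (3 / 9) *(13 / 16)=-37 / 48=-0.77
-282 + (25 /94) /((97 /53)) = -2569951 /9118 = -281.85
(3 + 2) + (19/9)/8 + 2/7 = 2797/504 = 5.55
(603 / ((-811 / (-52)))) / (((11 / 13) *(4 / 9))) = 917163 / 8921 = 102.81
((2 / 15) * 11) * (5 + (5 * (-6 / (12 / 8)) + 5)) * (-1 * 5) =220 / 3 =73.33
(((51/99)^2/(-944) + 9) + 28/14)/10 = 11307887/10280160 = 1.10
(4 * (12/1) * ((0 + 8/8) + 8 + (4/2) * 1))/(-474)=-1.11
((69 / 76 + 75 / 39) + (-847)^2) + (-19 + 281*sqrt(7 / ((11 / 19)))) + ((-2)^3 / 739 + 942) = 281*sqrt(1463) / 11 + 524479238903 / 730132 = 719311.91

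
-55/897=-0.06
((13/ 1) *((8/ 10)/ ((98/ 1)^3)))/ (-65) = -1/ 5882450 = -0.00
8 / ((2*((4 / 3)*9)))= 1 / 3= 0.33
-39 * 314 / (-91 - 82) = 12246 / 173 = 70.79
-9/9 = -1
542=542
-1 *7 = -7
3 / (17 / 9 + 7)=27 / 80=0.34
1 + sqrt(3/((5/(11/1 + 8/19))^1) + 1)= 1 + sqrt(70870)/95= 3.80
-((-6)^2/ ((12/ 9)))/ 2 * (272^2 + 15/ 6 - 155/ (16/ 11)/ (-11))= -31966353/ 32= -998948.53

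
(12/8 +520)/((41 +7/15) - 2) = 15645/1184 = 13.21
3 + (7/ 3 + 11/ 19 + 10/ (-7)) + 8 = 4981/ 399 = 12.48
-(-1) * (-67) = -67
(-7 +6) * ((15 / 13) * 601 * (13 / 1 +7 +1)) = -189315 / 13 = -14562.69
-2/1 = -2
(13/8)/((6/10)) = 65/24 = 2.71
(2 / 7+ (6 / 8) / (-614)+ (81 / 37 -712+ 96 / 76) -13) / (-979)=8717169243 / 11832170504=0.74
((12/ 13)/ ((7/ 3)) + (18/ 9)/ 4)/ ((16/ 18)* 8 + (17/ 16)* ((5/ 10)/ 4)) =93888/ 759395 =0.12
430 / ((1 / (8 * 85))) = 292400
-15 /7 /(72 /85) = -425 /168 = -2.53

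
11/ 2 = 5.50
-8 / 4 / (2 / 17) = -17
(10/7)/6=5/21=0.24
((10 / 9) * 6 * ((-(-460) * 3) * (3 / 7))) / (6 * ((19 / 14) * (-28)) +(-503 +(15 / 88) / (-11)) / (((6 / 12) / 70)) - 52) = -267168 / 4790779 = -0.06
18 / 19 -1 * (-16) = 322 / 19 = 16.95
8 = 8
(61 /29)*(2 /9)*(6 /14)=122 /609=0.20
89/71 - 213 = -15034/71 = -211.75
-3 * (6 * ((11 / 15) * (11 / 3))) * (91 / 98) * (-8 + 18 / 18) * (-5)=-1573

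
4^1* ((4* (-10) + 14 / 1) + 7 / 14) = -102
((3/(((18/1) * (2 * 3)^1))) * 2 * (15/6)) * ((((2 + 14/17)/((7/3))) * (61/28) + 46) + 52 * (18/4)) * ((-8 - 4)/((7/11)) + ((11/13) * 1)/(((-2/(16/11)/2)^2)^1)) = -5027735780/7504497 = -669.96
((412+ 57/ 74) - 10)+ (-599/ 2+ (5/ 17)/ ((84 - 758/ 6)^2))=1047693118/ 10145141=103.27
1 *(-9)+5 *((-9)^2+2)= 406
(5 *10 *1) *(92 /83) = 4600 /83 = 55.42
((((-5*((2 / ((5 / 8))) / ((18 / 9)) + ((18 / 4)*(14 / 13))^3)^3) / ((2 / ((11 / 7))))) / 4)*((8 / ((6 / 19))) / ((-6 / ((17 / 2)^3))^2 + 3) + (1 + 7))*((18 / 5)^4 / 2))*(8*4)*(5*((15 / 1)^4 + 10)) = -1455235102786519882257867714709719936 / 86145425820785524375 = -16892772760958304.33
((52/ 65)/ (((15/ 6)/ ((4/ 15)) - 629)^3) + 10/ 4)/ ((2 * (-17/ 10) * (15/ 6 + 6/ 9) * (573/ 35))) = -106577323413015/ 7514371225329649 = -0.01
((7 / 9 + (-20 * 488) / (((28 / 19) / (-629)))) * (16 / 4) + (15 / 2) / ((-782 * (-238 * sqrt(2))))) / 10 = 3 * sqrt(2) / 1488928 + 524888018 / 315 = 1666311.17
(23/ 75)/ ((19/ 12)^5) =1907712/ 61902475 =0.03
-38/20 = -19/10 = -1.90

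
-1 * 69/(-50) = 69/50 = 1.38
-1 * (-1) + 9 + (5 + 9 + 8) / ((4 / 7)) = 97 / 2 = 48.50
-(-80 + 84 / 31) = 2396 / 31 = 77.29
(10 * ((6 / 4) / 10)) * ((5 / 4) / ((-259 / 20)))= -75 / 518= -0.14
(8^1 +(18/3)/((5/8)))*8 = 704/5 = 140.80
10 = 10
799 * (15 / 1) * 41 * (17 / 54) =2784515 / 18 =154695.28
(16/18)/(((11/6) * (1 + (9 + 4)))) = 8/231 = 0.03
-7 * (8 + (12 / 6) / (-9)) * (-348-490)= 410620 / 9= 45624.44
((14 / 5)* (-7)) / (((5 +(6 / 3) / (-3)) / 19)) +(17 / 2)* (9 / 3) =-7857 / 130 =-60.44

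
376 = 376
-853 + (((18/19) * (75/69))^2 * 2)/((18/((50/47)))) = -7655013179/8975543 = -852.87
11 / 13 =0.85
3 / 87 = 1 / 29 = 0.03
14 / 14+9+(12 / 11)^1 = 122 / 11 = 11.09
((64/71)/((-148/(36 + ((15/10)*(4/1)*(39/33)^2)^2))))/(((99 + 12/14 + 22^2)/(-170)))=29612378880/157193813909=0.19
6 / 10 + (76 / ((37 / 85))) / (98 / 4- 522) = 9169 / 36815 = 0.25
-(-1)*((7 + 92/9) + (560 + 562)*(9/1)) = 91037/9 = 10115.22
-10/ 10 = -1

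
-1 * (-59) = 59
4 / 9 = 0.44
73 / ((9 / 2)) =16.22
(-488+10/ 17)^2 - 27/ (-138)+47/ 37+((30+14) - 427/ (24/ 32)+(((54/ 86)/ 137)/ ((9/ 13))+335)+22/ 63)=43334544616007135/ 182552157774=237381.72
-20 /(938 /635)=-6350 /469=-13.54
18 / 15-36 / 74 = 132 / 185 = 0.71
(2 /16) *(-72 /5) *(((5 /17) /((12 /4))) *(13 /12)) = -13 /68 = -0.19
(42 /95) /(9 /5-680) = -42 /64429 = -0.00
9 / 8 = 1.12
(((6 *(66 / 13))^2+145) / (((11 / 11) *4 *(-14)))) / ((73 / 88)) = -284933 / 12337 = -23.10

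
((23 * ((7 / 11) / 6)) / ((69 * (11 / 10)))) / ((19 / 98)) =3430 / 20691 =0.17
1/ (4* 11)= 1/ 44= 0.02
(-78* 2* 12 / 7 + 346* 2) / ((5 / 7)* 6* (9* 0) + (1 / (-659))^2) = 1290683132 / 7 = 184383304.57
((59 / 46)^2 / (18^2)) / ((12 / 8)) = 3481 / 1028376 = 0.00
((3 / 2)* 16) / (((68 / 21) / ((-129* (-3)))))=48762 / 17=2868.35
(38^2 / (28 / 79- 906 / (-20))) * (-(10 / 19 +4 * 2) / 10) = -972648 / 36067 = -26.97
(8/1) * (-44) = -352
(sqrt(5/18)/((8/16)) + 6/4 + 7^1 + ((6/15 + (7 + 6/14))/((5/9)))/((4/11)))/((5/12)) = 115.93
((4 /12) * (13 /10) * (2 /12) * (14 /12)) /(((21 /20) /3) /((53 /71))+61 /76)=91637 /1382832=0.07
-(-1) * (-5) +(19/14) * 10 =60/7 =8.57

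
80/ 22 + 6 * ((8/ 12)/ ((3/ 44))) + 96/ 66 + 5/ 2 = 4373/ 66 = 66.26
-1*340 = -340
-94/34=-47/17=-2.76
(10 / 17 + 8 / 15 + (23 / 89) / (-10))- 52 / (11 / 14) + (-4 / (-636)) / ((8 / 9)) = -1377716017 / 21169896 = -65.08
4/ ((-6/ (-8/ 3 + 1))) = 10/ 9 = 1.11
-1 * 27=-27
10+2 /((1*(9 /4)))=10.89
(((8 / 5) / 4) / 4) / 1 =1 / 10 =0.10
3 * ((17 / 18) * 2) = 17 / 3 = 5.67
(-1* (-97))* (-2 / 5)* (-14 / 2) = 271.60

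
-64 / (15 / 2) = -128 / 15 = -8.53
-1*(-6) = 6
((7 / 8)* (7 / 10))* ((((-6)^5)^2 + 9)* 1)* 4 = 592568613 / 4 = 148142153.25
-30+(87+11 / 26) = 1493 / 26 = 57.42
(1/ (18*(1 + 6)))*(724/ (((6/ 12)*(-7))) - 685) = -2081/ 294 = -7.08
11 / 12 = 0.92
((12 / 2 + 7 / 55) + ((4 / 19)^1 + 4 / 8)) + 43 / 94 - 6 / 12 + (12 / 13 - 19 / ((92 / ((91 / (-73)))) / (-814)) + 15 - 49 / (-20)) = -790696593123 / 4288132420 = -184.39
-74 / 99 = -0.75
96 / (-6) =-16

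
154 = 154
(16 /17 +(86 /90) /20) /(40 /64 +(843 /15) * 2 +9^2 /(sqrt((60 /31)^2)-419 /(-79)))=0.01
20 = 20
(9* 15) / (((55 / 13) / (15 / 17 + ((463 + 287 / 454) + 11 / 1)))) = 1288177371 / 84898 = 15173.24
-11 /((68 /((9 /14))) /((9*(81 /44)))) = -6561 /3808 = -1.72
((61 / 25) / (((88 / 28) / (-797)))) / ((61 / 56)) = -156212 / 275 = -568.04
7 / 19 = 0.37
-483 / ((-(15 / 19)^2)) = 58121 / 75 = 774.95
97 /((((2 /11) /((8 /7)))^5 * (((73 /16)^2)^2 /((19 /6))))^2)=1022599488017135998282296721408 /2050245137397090708910521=498769.38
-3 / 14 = -0.21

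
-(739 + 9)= -748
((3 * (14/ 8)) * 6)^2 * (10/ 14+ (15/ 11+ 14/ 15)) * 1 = 328671/ 110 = 2987.92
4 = 4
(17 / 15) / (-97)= -17 / 1455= -0.01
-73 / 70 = -1.04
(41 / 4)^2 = 105.06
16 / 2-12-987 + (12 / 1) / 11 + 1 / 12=-130657 / 132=-989.83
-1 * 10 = -10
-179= -179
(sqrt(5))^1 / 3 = sqrt(5) / 3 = 0.75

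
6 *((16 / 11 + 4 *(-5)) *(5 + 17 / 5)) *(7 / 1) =-359856 / 55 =-6542.84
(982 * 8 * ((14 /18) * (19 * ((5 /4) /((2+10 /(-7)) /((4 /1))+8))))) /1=481180 /27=17821.48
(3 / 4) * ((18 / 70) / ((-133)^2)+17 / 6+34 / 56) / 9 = 25560713 / 89152560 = 0.29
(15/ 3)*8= 40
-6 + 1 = -5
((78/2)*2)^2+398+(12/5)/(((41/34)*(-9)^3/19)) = 322898246/49815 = 6481.95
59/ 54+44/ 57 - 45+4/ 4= -43231/ 1026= -42.14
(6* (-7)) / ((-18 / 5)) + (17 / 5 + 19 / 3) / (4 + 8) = 12.48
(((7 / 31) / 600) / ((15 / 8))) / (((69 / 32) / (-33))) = -2464 / 802125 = -0.00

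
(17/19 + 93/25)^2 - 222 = -45283886/225625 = -200.70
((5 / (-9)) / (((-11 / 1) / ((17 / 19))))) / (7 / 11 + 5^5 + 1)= 85 / 5881203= 0.00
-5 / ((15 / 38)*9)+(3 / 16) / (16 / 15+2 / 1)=-26753 / 19872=-1.35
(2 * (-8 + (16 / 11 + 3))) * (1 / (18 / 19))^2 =-4693 / 594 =-7.90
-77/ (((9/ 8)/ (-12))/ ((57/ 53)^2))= 2668512/ 2809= 949.99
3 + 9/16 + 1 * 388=6265/16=391.56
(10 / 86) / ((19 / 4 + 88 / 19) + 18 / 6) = 380 / 40463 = 0.01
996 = 996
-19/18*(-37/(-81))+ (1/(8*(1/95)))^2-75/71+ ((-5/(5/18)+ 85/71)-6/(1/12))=167862479/3312576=50.67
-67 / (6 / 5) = -335 / 6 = -55.83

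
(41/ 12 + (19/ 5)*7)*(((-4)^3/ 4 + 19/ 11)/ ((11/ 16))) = -1131028/ 1815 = -623.16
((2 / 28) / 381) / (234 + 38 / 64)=16 / 20021169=0.00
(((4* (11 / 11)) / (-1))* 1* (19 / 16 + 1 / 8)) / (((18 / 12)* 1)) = -7 / 2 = -3.50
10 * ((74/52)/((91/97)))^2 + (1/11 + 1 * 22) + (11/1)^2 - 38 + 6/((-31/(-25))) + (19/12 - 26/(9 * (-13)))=2314939946719/17180126964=134.75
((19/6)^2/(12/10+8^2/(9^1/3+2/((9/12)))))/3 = 30685/114696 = 0.27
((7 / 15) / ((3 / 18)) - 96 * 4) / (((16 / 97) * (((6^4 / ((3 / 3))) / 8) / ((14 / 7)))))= -92441 / 3240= -28.53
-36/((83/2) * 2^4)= -0.05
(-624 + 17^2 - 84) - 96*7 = -1091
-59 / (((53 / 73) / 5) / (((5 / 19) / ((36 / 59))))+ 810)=-0.07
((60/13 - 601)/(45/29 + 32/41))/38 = -9218317/1369862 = -6.73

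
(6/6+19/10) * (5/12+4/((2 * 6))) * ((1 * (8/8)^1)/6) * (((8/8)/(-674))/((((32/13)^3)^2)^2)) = -0.00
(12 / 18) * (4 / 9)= 8 / 27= 0.30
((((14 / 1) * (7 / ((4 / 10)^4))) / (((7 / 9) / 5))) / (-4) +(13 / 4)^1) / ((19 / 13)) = -2558023 / 608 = -4207.27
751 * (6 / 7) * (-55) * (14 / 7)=-495660 / 7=-70808.57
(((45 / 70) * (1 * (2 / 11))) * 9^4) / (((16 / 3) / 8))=177147 / 154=1150.31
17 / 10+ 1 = 27 / 10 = 2.70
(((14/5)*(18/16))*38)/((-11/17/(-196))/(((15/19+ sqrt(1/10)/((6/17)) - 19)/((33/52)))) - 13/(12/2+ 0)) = -1883001526604827030584/34085662494244360385+ 1559333511097362*sqrt(10)/34085662494244360385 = -55.24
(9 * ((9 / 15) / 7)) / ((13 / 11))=297 / 455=0.65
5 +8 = 13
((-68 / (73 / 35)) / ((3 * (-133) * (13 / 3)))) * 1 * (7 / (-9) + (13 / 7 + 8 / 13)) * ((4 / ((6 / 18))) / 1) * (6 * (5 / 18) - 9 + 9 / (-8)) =-6842840 / 2109627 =-3.24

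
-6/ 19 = -0.32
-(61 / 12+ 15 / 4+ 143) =-911 / 6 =-151.83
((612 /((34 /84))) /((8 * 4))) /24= 63 /32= 1.97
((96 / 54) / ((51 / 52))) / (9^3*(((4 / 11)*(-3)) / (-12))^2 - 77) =-25168 / 985473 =-0.03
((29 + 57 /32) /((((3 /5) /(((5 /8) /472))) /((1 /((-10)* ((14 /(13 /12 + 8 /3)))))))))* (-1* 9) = 221625 /13533184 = 0.02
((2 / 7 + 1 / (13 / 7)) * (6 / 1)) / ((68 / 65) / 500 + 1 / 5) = 140625 / 5747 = 24.47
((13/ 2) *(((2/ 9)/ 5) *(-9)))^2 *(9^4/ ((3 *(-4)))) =-369603/ 100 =-3696.03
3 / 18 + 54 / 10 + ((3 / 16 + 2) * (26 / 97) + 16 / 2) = 164741 / 11640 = 14.15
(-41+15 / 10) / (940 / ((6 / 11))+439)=-237 / 12974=-0.02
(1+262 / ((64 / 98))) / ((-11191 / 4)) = -0.14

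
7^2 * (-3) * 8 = -1176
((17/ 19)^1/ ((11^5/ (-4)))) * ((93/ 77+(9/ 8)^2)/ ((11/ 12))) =-621639/ 10367174972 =-0.00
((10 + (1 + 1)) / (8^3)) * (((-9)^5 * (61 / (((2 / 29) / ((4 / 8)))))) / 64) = -313373043 / 32768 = -9563.39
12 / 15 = 4 / 5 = 0.80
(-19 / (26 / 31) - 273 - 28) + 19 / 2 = -4084 / 13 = -314.15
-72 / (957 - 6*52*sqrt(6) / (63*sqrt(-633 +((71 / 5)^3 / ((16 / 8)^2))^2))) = -99685425544462296 / 1324985447445811351 - 2016000*sqrt(767652203526) / 1324985447445811351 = -0.08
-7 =-7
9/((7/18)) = 162/7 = 23.14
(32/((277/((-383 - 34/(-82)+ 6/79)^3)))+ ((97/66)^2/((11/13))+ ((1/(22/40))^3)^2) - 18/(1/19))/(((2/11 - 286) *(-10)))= -3881398208228990110093540739/1715777929255107010201920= -2262.18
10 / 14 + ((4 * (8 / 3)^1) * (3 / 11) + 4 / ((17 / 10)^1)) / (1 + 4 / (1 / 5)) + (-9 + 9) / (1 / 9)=1263 / 1309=0.96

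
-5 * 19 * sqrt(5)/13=-95 * sqrt(5)/13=-16.34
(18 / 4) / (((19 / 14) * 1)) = 63 / 19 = 3.32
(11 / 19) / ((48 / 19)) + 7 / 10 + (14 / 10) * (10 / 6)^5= 368063 / 19440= 18.93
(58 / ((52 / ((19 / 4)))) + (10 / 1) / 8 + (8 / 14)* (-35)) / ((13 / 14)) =-9793 / 676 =-14.49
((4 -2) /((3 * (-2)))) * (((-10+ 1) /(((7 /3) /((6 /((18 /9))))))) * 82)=2214 /7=316.29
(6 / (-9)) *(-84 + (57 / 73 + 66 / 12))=11347 / 219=51.81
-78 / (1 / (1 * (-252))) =19656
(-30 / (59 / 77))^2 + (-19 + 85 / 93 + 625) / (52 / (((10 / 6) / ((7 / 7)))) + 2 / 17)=1337737569655 / 861777246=1552.30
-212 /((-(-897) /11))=-2332 /897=-2.60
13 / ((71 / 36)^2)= 3.34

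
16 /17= 0.94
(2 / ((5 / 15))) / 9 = 2 / 3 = 0.67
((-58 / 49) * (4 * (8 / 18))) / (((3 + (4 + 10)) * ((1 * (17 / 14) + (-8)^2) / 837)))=-1.59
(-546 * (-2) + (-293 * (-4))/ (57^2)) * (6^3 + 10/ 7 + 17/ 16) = 1206243565/ 5054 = 238671.07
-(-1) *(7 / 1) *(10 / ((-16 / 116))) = -1015 / 2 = -507.50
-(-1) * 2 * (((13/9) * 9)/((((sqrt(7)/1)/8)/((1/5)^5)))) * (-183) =-38064 * sqrt(7)/21875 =-4.60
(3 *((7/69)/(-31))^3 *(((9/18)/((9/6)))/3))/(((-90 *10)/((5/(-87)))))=-343/459775013860620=-0.00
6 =6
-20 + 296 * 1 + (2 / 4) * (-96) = 228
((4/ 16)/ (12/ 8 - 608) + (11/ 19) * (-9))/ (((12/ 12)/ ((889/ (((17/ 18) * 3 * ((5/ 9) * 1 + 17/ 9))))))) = -339138387/ 507034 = -668.87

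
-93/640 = -0.15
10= 10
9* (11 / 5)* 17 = 1683 / 5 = 336.60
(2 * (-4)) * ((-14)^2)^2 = -307328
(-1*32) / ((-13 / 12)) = 384 / 13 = 29.54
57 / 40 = 1.42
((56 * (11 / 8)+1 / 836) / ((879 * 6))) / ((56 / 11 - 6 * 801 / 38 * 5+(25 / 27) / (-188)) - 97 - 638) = -9076593 / 846901053626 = -0.00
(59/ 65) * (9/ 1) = 531/ 65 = 8.17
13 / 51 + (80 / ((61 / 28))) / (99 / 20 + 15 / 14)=5554033 / 874191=6.35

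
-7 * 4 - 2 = -30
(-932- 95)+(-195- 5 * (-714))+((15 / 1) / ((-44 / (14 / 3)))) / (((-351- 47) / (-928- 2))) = 10263269 / 4378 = 2344.28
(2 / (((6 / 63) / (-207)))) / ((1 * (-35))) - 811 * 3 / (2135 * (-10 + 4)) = 106229 / 854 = 124.39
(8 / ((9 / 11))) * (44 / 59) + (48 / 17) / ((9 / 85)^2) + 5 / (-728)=300522083 / 1159704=259.14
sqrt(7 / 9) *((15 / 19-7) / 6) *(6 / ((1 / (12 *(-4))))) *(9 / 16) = 147.88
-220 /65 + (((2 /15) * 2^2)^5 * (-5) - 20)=-46595984 /1974375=-23.60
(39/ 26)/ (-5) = -3/ 10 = -0.30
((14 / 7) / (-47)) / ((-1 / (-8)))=-16 / 47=-0.34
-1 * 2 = -2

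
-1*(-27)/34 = 27/34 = 0.79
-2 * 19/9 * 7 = -266/9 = -29.56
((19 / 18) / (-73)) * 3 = -19 / 438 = -0.04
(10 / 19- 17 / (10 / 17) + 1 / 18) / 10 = -12106 / 4275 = -2.83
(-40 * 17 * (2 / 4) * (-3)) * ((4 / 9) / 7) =1360 / 21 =64.76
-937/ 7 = -133.86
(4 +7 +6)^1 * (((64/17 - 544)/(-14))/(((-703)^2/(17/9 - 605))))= -3560768/4447881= -0.80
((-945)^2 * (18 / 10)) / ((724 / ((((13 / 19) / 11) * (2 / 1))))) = 20896785 / 75658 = 276.20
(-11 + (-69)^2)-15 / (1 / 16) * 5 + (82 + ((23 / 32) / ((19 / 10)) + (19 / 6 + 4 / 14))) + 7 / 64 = 92847365 / 25536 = 3635.94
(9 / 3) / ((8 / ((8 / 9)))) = 0.33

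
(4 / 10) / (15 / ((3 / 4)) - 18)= 0.20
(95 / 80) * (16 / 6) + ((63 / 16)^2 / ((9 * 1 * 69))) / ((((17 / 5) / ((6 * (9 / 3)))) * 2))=970757 / 300288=3.23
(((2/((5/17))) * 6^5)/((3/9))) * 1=793152/5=158630.40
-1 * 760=-760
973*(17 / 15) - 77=15386 / 15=1025.73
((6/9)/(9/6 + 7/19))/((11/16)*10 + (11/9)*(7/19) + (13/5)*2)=173280/6082783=0.03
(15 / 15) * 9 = 9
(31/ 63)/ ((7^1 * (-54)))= -31/ 23814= -0.00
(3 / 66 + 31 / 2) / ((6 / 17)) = 969 / 22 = 44.05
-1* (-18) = 18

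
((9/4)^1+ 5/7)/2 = 83/56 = 1.48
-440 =-440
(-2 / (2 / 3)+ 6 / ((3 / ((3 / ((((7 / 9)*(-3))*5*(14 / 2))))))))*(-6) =4518 / 245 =18.44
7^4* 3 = 7203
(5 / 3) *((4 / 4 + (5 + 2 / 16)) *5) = 1225 / 24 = 51.04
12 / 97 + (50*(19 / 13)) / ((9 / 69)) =2119918 / 3783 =560.38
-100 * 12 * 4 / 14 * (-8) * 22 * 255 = 107712000 / 7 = 15387428.57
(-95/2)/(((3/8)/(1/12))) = -95/9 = -10.56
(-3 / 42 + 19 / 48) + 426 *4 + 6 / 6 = 572989 / 336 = 1705.32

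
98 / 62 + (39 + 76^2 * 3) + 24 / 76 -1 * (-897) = 10758613 / 589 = 18265.90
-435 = -435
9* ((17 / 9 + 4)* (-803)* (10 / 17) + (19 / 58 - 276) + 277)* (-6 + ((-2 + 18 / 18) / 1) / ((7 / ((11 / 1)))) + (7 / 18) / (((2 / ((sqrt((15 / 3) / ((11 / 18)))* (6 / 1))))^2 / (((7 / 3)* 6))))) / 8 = -67932196363 / 55216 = -1230299.12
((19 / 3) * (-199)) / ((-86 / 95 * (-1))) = -1392.23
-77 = -77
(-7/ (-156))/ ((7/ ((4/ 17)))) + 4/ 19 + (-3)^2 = 116044/ 12597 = 9.21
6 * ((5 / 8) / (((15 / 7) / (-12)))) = -21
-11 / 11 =-1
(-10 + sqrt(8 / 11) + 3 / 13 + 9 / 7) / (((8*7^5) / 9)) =-1737 / 3058874 + 9*sqrt(22) / 739508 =-0.00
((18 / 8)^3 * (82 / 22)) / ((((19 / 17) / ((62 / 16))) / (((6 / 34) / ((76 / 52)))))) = 36135801 / 2033152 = 17.77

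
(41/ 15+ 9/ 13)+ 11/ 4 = 4817/ 780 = 6.18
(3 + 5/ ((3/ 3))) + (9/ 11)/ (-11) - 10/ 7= 6.50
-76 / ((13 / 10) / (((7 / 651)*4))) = -3040 / 1209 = -2.51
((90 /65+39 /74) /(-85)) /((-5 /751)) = 1381089 /408850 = 3.38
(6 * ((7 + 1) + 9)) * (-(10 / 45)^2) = -136 / 27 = -5.04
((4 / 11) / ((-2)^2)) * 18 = 18 / 11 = 1.64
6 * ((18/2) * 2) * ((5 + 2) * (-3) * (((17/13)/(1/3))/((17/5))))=-34020/13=-2616.92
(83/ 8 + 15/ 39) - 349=-35177/ 104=-338.24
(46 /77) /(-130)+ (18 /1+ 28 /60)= 277208 /15015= 18.46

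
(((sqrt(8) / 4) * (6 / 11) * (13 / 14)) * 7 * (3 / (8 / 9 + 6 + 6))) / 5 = 1053 * sqrt(2) / 12760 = 0.12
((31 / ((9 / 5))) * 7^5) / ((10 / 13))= 6773221 / 18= 376290.06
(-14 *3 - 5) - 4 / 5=-47.80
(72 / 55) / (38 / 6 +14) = 216 / 3355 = 0.06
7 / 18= 0.39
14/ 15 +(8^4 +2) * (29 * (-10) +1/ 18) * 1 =-5940957/ 5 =-1188191.40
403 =403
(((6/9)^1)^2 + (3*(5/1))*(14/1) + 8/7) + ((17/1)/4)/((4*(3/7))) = 215779/1008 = 214.07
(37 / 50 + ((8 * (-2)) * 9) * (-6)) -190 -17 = 32887 / 50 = 657.74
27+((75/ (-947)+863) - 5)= 838020/ 947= 884.92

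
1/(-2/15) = -15/2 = -7.50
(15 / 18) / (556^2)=0.00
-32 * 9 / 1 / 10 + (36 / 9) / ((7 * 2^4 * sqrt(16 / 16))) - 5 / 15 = -12221 / 420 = -29.10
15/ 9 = 5/ 3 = 1.67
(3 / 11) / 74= 3 / 814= 0.00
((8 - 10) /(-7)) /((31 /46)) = 92 /217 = 0.42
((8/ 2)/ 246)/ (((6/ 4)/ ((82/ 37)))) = 0.02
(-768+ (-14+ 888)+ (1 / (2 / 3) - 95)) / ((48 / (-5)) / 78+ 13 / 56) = 45500 / 397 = 114.61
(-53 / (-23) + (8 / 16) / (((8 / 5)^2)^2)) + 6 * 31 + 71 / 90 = 1603915483 / 8478720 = 189.17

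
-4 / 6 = -2 / 3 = -0.67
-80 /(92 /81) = -1620 /23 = -70.43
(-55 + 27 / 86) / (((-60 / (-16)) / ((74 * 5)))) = -5395.69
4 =4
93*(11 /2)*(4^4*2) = 261888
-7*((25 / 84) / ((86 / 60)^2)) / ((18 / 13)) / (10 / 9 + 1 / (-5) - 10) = 0.08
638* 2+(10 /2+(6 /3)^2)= 1285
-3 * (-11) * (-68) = -2244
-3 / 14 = -0.21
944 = 944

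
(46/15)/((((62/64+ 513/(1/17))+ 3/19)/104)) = 2908672/79545795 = 0.04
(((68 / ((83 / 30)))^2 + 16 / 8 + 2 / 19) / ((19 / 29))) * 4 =9204131360 / 2486929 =3701.00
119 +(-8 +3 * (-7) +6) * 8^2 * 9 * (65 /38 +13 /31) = -28097.67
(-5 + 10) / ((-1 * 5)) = -1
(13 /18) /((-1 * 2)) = -13 /36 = -0.36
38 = 38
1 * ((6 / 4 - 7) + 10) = 9 / 2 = 4.50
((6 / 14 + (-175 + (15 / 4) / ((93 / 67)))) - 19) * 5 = -828375 / 868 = -954.35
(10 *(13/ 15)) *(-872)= -22672/ 3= -7557.33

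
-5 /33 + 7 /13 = 166 /429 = 0.39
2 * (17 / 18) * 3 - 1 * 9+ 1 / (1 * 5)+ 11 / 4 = -23 / 60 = -0.38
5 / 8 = 0.62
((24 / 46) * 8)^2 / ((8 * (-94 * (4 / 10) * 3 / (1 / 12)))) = -40 / 24863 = -0.00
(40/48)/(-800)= -1/960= -0.00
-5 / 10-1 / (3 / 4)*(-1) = 5 / 6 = 0.83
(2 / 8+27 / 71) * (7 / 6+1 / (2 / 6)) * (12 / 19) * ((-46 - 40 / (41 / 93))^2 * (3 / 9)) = 70318440550 / 6803007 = 10336.38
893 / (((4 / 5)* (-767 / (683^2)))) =-2082873385 / 3068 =-678902.67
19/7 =2.71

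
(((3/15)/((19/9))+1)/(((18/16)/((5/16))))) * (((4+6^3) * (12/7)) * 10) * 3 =457600/133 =3440.60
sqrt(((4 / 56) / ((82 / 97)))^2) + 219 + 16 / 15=3791003 / 17220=220.15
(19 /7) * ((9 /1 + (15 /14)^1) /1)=2679 /98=27.34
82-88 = -6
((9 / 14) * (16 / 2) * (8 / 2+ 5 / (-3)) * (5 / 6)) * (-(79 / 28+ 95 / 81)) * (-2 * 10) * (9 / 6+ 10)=5208925 / 567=9186.82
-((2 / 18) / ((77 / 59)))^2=-3481 / 480249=-0.01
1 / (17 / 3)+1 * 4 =71 / 17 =4.18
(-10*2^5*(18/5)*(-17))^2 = 383533056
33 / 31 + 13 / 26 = 97 / 62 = 1.56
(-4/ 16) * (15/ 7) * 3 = -45/ 28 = -1.61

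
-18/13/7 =-18/91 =-0.20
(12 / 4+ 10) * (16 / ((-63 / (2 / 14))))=-208 / 441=-0.47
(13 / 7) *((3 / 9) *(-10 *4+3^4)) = 533 / 21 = 25.38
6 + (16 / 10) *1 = 38 / 5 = 7.60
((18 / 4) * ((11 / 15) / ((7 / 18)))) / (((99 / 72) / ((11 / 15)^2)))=2904 / 875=3.32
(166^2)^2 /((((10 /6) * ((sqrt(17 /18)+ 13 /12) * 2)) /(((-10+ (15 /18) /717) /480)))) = -5307691162319 /236610+ 408283935563 * sqrt(34) /118305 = -2308960.68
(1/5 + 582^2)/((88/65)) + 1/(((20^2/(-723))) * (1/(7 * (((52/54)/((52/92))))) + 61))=2706585985123/10817950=250193.98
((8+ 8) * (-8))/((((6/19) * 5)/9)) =-3648/5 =-729.60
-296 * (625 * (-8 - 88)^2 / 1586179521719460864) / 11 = -5000 / 51168281774687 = -0.00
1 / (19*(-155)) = -0.00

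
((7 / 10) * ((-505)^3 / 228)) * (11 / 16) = -1983329425 / 7296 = -271837.91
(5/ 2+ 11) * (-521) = -14067/ 2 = -7033.50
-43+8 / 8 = -42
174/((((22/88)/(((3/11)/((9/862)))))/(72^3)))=74643628032/11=6785784366.55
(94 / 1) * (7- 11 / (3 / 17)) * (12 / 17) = -62416 / 17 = -3671.53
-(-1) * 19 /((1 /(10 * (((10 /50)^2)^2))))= 38 /125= 0.30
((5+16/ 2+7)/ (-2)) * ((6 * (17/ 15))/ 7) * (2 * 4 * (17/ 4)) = -2312/ 7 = -330.29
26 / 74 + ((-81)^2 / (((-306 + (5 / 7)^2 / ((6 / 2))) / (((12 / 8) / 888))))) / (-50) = 468517267 / 1330727200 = 0.35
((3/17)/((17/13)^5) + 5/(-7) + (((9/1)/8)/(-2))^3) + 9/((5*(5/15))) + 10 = 50361701689141/3460361891840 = 14.55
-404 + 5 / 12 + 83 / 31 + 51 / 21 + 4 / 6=-397.81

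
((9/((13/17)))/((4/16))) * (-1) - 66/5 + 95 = 2257/65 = 34.72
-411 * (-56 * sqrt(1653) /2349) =7672 * sqrt(1653) /783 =398.37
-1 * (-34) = 34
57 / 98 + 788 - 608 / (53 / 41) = 1652949 / 5194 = 318.24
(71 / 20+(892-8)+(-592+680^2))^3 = 792457454334130097031 / 8000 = 99057181791766262.13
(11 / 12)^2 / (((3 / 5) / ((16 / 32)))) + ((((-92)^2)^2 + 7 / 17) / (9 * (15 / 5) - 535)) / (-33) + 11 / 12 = 87719676161 / 20519136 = 4275.02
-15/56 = -0.27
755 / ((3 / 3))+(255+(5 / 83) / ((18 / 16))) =754510 / 747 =1010.05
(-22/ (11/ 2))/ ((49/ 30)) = -120/ 49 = -2.45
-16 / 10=-8 / 5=-1.60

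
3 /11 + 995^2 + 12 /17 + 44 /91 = 16847280306 /17017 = 990026.46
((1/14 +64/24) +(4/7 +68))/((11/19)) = 56905/462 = 123.17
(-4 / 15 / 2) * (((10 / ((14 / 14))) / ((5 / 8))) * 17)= -544 / 15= -36.27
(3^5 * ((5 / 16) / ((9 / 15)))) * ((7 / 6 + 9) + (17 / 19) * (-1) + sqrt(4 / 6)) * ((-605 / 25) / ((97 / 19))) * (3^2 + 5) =-120862665 / 1552 - 2172555 * sqrt(6) / 776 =-84733.23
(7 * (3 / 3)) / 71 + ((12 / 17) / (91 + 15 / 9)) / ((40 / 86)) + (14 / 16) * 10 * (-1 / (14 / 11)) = -45366027 / 6710920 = -6.76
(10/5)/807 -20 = -16138/807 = -20.00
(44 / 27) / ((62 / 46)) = 1012 / 837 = 1.21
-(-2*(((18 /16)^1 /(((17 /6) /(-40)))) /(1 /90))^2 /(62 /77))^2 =-2067314471352900000000 /80263681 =-25756537023923.68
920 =920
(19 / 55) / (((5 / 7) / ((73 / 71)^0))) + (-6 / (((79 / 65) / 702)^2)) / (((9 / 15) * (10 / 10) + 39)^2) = -24089213167 / 18879025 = -1275.98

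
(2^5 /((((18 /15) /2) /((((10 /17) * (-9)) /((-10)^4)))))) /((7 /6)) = -0.02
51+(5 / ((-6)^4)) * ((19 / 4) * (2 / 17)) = 2247359 / 44064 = 51.00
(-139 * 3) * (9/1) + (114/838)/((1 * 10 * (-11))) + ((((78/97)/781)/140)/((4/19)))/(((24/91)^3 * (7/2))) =-10978876549760737/2925359585280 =-3753.00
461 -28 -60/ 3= 413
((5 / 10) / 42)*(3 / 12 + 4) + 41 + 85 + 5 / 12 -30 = 32413 / 336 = 96.47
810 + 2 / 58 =23491 / 29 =810.03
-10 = -10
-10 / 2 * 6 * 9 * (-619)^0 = -270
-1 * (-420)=420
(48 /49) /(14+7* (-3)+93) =24 /2107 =0.01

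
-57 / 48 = -19 / 16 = -1.19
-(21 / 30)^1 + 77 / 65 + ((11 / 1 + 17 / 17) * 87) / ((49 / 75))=10182087 / 6370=1598.44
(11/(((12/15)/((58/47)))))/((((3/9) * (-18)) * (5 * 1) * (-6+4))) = 319/1128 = 0.28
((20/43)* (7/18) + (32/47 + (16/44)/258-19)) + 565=109415830/200079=546.86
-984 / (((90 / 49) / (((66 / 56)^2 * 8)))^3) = -217902.00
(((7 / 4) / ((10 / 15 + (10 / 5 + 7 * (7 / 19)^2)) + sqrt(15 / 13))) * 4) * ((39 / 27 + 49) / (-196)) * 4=-4172823187 / 1909574331 + 29582867 * sqrt(195) / 636524777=-1.54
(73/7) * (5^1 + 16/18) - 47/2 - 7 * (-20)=22417/126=177.91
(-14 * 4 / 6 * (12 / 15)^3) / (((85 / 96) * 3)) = -57344 / 31875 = -1.80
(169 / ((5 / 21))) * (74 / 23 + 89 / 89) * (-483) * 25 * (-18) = 650638170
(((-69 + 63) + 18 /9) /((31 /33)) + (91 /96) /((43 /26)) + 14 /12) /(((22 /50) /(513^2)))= -353363595525 /234608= -1506187.32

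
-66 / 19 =-3.47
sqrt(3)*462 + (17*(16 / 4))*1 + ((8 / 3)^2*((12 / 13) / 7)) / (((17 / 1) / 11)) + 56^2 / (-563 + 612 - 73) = -288020 / 4641 + 462*sqrt(3) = 738.15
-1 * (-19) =19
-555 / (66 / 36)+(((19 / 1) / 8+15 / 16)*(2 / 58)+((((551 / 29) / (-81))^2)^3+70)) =-335316204071645993 / 1441520354199024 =-232.61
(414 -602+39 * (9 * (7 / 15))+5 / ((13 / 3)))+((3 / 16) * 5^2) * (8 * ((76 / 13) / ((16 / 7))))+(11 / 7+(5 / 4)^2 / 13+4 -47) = 17673 / 560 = 31.56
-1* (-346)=346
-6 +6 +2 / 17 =2 / 17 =0.12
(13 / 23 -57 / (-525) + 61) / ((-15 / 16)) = -3971792 / 60375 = -65.79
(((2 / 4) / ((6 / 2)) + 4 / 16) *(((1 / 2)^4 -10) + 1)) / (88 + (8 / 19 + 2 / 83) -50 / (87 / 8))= -32699095 / 736242304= -0.04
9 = 9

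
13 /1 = 13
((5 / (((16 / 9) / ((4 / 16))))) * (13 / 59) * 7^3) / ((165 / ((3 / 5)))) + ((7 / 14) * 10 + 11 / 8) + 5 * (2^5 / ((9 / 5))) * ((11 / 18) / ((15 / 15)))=1024283371 / 16822080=60.89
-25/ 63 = -0.40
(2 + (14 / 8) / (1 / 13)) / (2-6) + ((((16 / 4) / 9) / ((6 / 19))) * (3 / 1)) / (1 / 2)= 325 / 144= 2.26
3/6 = 0.50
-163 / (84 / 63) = -489 / 4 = -122.25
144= 144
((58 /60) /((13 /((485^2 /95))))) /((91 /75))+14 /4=3489432 /22477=155.24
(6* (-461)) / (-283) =2766 / 283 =9.77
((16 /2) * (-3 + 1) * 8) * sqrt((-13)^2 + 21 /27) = -256 * sqrt(382) /3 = -1667.82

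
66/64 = 33/32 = 1.03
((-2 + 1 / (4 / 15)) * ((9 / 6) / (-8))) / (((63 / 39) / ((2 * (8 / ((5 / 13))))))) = -169 / 20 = -8.45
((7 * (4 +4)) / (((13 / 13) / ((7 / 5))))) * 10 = 784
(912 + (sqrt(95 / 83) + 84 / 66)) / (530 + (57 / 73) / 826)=1.73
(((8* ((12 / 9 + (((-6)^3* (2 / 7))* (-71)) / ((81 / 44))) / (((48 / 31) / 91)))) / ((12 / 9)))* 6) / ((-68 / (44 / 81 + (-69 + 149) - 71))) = -3894922057 / 5508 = -707139.08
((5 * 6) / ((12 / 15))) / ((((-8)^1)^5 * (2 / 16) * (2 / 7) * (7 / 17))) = -0.08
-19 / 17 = -1.12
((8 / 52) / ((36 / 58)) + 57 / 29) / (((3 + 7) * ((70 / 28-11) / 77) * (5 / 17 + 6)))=-115654 / 363051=-0.32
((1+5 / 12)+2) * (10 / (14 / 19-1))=-779 / 6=-129.83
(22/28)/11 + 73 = 1023/14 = 73.07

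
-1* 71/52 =-71/52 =-1.37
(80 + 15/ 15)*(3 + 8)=891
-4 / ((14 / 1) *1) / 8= -1 / 28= -0.04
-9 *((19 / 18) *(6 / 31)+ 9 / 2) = -2625 / 62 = -42.34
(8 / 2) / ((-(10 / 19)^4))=-130321 / 2500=-52.13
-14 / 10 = -1.40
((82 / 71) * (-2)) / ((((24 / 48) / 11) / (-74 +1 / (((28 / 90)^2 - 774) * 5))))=209209521004 / 55633967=3760.46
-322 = -322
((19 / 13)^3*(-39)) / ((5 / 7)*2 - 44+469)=-48013 / 168155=-0.29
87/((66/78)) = 1131/11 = 102.82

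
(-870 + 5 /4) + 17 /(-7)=-24393 /28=-871.18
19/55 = 0.35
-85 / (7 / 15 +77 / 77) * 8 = -5100 / 11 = -463.64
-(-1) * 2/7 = 2/7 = 0.29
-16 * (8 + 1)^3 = -11664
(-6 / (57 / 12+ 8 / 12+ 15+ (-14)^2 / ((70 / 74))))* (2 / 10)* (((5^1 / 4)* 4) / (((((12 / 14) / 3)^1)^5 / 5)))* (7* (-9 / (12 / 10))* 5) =283618125 / 15608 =18171.33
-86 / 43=-2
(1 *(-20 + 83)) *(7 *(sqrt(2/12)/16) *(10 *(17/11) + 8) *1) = 18963 *sqrt(6)/176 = 263.92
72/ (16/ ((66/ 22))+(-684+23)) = -216/ 1967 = -0.11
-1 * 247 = -247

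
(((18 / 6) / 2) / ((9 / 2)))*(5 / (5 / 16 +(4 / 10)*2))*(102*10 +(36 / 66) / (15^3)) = 201960032 / 132165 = 1528.09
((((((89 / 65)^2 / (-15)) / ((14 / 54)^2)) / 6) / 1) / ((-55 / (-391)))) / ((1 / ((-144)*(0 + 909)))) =16418677378968 / 56931875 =288391.65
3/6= 1/2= 0.50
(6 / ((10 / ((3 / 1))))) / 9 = 0.20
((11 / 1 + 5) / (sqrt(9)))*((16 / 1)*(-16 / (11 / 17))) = -69632 / 33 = -2110.06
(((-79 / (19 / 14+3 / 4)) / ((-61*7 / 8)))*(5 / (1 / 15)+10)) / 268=53720 / 241133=0.22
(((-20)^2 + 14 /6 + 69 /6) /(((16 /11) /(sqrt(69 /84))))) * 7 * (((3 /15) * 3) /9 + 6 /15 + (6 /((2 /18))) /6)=1939223 * sqrt(161) /1440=17087.49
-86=-86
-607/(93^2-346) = -607/8303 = -0.07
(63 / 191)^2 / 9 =441 / 36481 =0.01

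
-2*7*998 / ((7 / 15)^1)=-29940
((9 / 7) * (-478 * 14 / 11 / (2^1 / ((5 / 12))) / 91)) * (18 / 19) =-32265 / 19019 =-1.70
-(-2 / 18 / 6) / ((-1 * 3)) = -1 / 162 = -0.01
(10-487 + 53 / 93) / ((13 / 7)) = -310156 / 1209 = -256.54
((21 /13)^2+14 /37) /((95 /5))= 0.16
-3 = -3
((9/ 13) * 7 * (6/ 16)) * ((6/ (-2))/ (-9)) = 63/ 104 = 0.61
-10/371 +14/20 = 2497/3710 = 0.67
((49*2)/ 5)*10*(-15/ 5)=-588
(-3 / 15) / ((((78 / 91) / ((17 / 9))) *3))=-119 / 810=-0.15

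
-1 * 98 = -98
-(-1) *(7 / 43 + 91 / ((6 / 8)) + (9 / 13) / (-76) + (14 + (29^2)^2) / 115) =18385359017 / 2931396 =6271.88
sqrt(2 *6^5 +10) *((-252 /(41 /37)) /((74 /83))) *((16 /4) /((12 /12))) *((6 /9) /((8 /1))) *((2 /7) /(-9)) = 332 *sqrt(15562) /123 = 336.72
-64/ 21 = -3.05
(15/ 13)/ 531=0.00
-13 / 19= -0.68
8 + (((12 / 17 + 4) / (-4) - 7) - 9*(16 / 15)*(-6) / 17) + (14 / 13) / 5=3787 / 1105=3.43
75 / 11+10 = 185 / 11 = 16.82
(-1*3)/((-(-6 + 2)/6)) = -9/2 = -4.50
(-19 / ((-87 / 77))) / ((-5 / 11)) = -16093 / 435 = -37.00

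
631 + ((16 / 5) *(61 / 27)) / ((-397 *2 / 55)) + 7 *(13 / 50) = 338891479 / 535950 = 632.32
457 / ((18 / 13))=330.06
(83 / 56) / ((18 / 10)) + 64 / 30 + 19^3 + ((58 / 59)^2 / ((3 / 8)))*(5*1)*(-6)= 6784.65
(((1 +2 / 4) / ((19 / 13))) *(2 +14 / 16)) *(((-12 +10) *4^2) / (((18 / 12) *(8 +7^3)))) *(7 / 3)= -644 / 1539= -0.42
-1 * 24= -24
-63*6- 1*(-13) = -365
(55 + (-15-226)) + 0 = -186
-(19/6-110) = 641/6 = 106.83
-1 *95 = -95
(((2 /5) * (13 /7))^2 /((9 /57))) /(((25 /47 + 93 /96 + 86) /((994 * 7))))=2743067392 /9870075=277.92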